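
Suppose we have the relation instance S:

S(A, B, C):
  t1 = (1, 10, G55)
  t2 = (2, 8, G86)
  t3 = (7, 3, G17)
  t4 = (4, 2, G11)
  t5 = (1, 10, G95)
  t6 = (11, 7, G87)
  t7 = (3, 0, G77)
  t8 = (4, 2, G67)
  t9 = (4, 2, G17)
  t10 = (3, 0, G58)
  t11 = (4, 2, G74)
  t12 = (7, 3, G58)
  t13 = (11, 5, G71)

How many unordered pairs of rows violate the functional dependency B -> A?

B=10: all 2 rows agree on A — 0 pairs.
B=3: all 2 rows agree on A — 0 pairs.
B=2: all 4 rows agree on A — 0 pairs.
B=0: all 2 rows agree on A — 0 pairs.

0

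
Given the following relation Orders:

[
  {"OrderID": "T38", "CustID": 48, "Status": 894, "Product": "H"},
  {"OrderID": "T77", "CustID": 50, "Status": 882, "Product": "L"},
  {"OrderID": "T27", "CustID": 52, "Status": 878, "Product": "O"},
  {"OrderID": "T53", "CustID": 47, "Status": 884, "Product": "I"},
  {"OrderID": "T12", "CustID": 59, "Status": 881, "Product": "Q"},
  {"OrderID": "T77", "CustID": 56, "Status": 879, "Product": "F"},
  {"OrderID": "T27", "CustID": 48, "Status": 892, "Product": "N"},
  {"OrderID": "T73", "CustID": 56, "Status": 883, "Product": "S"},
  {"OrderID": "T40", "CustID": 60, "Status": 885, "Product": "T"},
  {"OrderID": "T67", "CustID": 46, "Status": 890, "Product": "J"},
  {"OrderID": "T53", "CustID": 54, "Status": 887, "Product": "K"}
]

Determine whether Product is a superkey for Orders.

Yes

All 11 rows have distinct Product values, so Product → (all attributes) holds and Product is a superkey.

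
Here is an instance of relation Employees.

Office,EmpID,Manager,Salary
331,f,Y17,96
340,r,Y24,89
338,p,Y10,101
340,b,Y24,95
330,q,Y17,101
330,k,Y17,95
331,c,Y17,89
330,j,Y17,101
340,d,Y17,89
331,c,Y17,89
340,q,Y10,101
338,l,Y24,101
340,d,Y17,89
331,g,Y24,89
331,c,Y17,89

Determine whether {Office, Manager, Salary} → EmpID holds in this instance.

No

(Office=331, Manager=Y17, Salary=96): 1 row → EmpID = f ✓
(Office=340, Manager=Y24, Salary=89): 1 row → EmpID = r ✓
(Office=338, Manager=Y10, Salary=101): 1 row → EmpID = p ✓
(Office=340, Manager=Y24, Salary=95): 1 row → EmpID = b ✓
(Office=330, Manager=Y17, Salary=101): 2 rows → EmpID takes values {q, j} — violation
(Office=330, Manager=Y17, Salary=95): 1 row → EmpID = k ✓
(Office=331, Manager=Y17, Salary=89): 3 rows → EmpID = c, c, c ✓
(Office=340, Manager=Y17, Salary=89): 2 rows → EmpID = d, d ✓
(Office=340, Manager=Y10, Salary=101): 1 row → EmpID = q ✓
(Office=338, Manager=Y24, Salary=101): 1 row → EmpID = l ✓
(Office=331, Manager=Y24, Salary=89): 1 row → EmpID = g ✓
Two rows agree on {Office, Manager, Salary} but differ on EmpID, so {Office, Manager, Salary} → EmpID does not hold.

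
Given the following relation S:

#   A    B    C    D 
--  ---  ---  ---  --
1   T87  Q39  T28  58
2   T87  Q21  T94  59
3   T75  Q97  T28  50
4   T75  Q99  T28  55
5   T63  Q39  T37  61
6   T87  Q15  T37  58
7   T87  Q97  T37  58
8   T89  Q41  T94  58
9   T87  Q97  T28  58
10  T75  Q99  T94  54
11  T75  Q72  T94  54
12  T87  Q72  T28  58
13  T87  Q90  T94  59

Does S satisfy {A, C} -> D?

(A=T87, C=T28): rows 1, 9, 12 → D = 58, 58, 58 ✓
(A=T87, C=T94): rows 2, 13 → D = 59, 59 ✓
(A=T75, C=T28): rows 3, 4 → D takes values {50, 55} — violation
(A=T63, C=T37): row 5 → D = 61 ✓
(A=T87, C=T37): rows 6, 7 → D = 58, 58 ✓
(A=T89, C=T94): row 8 → D = 58 ✓
(A=T75, C=T94): rows 10, 11 → D = 54, 54 ✓
Two rows agree on {A, C} but differ on D, so {A, C} -> D does not hold.

No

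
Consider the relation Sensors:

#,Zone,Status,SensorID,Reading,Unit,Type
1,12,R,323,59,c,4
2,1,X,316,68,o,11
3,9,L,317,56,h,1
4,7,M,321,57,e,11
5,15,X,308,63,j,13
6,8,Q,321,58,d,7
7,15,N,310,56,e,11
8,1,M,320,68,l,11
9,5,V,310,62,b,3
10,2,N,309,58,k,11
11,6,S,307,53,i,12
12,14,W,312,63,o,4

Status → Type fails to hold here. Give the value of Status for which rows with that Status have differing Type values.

X

Status=R: row 1 → Type = 4 ✓
Status=X: rows 2, 5 → Type takes values {11, 13} — violation
Status=L: row 3 → Type = 1 ✓
Status=M: rows 4, 8 → Type = 11, 11 ✓
Status=Q: row 6 → Type = 7 ✓
Status=N: rows 7, 10 → Type = 11, 11 ✓
Status=V: row 9 → Type = 3 ✓
Status=S: row 11 → Type = 12 ✓
Status=W: row 12 → Type = 4 ✓
The only Status value with inconsistent Type is Status=X.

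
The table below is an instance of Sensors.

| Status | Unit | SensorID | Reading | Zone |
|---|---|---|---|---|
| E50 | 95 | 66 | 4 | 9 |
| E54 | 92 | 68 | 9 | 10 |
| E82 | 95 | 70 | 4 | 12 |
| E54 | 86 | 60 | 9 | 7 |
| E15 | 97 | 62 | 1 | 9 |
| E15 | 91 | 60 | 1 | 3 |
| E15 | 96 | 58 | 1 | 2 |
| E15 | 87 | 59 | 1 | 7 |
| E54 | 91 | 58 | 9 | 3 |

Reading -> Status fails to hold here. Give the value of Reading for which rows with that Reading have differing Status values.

Reading=4: 2 rows → Status takes values {E50, E82} — violation
Reading=9: 3 rows → Status = E54, E54, E54 ✓
Reading=1: 4 rows → Status = E15, E15, E15, E15 ✓
The only Reading value with inconsistent Status is Reading=4.

4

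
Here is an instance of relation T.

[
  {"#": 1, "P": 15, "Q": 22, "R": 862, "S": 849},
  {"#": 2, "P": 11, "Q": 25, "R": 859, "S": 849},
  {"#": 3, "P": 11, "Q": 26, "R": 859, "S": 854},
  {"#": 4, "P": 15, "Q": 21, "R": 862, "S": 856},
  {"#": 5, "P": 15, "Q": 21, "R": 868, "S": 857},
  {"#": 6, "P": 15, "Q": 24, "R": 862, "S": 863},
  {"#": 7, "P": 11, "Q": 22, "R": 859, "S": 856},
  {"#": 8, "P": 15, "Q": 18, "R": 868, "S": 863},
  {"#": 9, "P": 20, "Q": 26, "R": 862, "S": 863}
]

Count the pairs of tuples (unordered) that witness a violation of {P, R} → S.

(P=15, R=862): violating pairs (1,4), (1,6), (4,6) — 3 pairs.
(P=11, R=859): violating pairs (2,3), (2,7), (3,7) — 3 pairs.
(P=15, R=868): violating pairs (5,8) — 1 pair.

7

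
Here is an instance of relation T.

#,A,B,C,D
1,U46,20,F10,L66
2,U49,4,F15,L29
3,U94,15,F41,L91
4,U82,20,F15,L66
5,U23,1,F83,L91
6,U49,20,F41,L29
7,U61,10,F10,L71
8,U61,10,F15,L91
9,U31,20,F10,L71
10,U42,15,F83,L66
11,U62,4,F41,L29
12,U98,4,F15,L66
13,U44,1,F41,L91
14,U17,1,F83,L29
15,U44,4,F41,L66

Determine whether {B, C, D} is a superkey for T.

All 15 rows have distinct {B, C, D} values, so {B, C, D} → (all attributes) holds and {B, C, D} is a superkey.

Yes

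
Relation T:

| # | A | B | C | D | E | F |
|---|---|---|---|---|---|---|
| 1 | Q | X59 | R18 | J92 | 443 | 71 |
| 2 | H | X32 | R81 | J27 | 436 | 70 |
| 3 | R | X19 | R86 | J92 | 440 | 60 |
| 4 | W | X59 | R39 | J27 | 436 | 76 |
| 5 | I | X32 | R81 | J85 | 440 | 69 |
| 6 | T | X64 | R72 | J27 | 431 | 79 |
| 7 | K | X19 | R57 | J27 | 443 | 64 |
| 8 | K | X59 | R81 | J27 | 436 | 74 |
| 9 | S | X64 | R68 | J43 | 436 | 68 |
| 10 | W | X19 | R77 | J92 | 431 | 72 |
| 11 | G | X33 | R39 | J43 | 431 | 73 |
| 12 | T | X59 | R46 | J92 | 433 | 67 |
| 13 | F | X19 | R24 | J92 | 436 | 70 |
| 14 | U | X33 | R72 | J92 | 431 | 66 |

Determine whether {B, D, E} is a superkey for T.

No

Rows 4 and 8 have the same {B, D, E} value (B=X59, D=J27, E=436) but are distinct tuples, so {B, D, E} does not determine every attribute — not a superkey.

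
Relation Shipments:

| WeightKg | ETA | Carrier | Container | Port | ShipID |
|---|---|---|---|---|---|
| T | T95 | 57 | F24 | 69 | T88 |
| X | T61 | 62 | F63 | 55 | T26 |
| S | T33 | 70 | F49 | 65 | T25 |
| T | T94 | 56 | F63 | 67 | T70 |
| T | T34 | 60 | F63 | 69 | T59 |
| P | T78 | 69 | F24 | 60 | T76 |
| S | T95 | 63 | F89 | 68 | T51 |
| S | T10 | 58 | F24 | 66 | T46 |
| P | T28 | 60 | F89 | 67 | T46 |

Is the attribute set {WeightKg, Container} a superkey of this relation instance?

No

Two distinct rows share (WeightKg=T, Container=F63), so {WeightKg, Container} does not determine every attribute — not a superkey.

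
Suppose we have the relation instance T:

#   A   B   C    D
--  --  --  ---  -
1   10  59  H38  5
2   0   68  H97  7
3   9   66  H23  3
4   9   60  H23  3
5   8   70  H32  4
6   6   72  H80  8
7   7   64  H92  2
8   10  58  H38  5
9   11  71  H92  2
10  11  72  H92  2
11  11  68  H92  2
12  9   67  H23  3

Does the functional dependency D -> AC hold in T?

D=5: rows 1, 8 → {A,C} = (10, H38), (10, H38) ✓
D=7: row 2 → {A,C} = (0, H97) ✓
D=3: rows 3, 4, 12 → {A,C} = (9, H23), (9, H23), (9, H23) ✓
D=4: row 5 → {A,C} = (8, H32) ✓
D=8: row 6 → {A,C} = (6, H80) ✓
D=2: rows 7, 9, 10, 11 → {A,C} takes values {(7, H92), (11, H92)} — violation
Two rows agree on D but differ on AC, so D -> AC does not hold.

No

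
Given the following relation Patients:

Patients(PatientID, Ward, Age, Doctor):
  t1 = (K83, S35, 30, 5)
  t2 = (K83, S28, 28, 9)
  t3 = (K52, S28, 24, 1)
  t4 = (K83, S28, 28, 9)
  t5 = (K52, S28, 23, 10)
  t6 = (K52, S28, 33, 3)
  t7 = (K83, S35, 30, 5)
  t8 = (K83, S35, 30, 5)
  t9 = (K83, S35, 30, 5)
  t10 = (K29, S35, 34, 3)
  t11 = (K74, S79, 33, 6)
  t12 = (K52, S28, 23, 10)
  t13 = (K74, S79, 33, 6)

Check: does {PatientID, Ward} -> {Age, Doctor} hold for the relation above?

No

(PatientID=K83, Ward=S35): rows 1, 7, 8, 9 → {Age,Doctor} = (30, 5), (30, 5), (30, 5), (30, 5) ✓
(PatientID=K83, Ward=S28): rows 2, 4 → {Age,Doctor} = (28, 9), (28, 9) ✓
(PatientID=K52, Ward=S28): rows 3, 5, 6, 12 → {Age,Doctor} takes values {(24, 1), (23, 10), (33, 3)} — violation
(PatientID=K29, Ward=S35): row 10 → {Age,Doctor} = (34, 3) ✓
(PatientID=K74, Ward=S79): rows 11, 13 → {Age,Doctor} = (33, 6), (33, 6) ✓
Two rows agree on {PatientID, Ward} but differ on {Age, Doctor}, so {PatientID, Ward} -> {Age, Doctor} does not hold.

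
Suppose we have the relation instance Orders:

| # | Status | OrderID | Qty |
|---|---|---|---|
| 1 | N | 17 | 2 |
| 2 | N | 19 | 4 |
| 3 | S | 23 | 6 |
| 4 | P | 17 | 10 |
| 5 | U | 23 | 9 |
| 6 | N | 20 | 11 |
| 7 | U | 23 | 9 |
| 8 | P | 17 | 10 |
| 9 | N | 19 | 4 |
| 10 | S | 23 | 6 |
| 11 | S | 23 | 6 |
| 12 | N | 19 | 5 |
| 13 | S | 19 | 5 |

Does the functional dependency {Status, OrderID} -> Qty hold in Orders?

No

(Status=N, OrderID=17): row 1 → Qty = 2 ✓
(Status=N, OrderID=19): rows 2, 9, 12 → Qty takes values {4, 5} — violation
(Status=S, OrderID=23): rows 3, 10, 11 → Qty = 6, 6, 6 ✓
(Status=P, OrderID=17): rows 4, 8 → Qty = 10, 10 ✓
(Status=U, OrderID=23): rows 5, 7 → Qty = 9, 9 ✓
(Status=N, OrderID=20): row 6 → Qty = 11 ✓
(Status=S, OrderID=19): row 13 → Qty = 5 ✓
Two rows agree on {Status, OrderID} but differ on Qty, so {Status, OrderID} -> Qty does not hold.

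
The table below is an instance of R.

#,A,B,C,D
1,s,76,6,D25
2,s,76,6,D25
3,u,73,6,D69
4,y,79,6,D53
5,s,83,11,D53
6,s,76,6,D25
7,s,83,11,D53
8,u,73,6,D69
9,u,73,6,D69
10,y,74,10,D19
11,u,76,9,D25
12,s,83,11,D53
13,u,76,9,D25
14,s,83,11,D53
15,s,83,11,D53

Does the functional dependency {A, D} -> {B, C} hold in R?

(A=s, D=D25): rows 1, 2, 6 → {B,C} = (76, 6), (76, 6), (76, 6) ✓
(A=u, D=D69): rows 3, 8, 9 → {B,C} = (73, 6), (73, 6), (73, 6) ✓
(A=y, D=D53): row 4 → {B,C} = (79, 6) ✓
(A=s, D=D53): rows 5, 7, 12, 14, 15 → {B,C} = (83, 11), (83, 11), (83, 11), (83, 11), (83, 11) ✓
(A=y, D=D19): row 10 → {B,C} = (74, 10) ✓
(A=u, D=D25): rows 11, 13 → {B,C} = (76, 9), (76, 9) ✓
Every {A, D} value is associated with a single {B, C} value, so {A, D} -> {B, C} holds.

Yes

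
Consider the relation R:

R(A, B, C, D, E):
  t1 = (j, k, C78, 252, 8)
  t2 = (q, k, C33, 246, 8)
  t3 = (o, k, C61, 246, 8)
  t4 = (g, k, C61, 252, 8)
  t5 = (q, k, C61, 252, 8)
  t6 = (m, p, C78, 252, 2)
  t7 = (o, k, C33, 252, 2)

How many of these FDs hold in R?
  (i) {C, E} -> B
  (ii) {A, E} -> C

1

(i) {C, E} -> B: every LHS value maps to a single RHS value — holds.
(ii) {A, E} -> C: (A=q, E=8): rows 2, 5 → C takes values {C33, C61} — violation — fails.
1 of the 2 dependencies holds.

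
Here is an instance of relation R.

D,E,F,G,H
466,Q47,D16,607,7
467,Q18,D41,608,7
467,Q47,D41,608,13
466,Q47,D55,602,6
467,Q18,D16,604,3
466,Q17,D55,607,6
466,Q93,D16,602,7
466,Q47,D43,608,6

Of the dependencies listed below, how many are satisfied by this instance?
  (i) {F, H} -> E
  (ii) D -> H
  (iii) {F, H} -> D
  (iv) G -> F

1

(i) {F, H} -> E: (F=D16, H=7): 2 rows → E takes values {Q47, Q93} — violation; (F=D55, H=6): 2 rows → E takes values {Q47, Q17} — violation — fails.
(ii) D -> H: D=466: 5 rows → H takes values {7, 6} — violation; D=467: 3 rows → H takes values {7, 13, 3} — violation — fails.
(iii) {F, H} -> D: every LHS value maps to a single RHS value — holds.
(iv) G -> F: G=607: 2 rows → F takes values {D16, D55} — violation; G=608: 3 rows → F takes values {D41, D43} — violation; G=602: 2 rows → F takes values {D55, D16} — violation — fails.
1 of the 4 dependencies holds.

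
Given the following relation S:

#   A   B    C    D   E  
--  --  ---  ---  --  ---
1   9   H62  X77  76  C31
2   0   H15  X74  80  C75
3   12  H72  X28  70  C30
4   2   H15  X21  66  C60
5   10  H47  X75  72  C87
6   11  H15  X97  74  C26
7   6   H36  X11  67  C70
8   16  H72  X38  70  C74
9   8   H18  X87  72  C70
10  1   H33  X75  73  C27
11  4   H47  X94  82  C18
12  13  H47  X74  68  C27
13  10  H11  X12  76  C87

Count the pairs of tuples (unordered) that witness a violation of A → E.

A=10: all 2 rows agree on E — 0 pairs.

0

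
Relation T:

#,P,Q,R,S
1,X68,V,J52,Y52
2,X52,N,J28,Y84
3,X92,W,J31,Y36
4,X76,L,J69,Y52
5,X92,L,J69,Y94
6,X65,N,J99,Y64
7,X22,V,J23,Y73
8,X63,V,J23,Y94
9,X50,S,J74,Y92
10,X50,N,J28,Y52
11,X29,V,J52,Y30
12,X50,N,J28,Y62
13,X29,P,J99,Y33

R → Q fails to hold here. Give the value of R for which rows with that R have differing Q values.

J99

R=J52: rows 1, 11 → Q = V, V ✓
R=J28: rows 2, 10, 12 → Q = N, N, N ✓
R=J31: row 3 → Q = W ✓
R=J69: rows 4, 5 → Q = L, L ✓
R=J99: rows 6, 13 → Q takes values {N, P} — violation
R=J23: rows 7, 8 → Q = V, V ✓
R=J74: row 9 → Q = S ✓
The only R value with inconsistent Q is R=J99.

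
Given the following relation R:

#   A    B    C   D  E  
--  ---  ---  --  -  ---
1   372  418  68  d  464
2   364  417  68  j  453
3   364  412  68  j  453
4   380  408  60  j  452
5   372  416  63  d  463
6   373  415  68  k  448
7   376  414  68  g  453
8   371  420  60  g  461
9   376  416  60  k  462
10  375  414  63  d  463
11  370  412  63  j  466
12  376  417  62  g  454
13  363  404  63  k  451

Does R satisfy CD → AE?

(C=68, D=d): row 1 → {A,E} = (372, 464) ✓
(C=68, D=j): rows 2, 3 → {A,E} = (364, 453), (364, 453) ✓
(C=60, D=j): row 4 → {A,E} = (380, 452) ✓
(C=63, D=d): rows 5, 10 → {A,E} takes values {(372, 463), (375, 463)} — violation
(C=68, D=k): row 6 → {A,E} = (373, 448) ✓
(C=68, D=g): row 7 → {A,E} = (376, 453) ✓
(C=60, D=g): row 8 → {A,E} = (371, 461) ✓
(C=60, D=k): row 9 → {A,E} = (376, 462) ✓
(C=63, D=j): row 11 → {A,E} = (370, 466) ✓
(C=62, D=g): row 12 → {A,E} = (376, 454) ✓
(C=63, D=k): row 13 → {A,E} = (363, 451) ✓
Two rows agree on CD but differ on AE, so CD → AE does not hold.

No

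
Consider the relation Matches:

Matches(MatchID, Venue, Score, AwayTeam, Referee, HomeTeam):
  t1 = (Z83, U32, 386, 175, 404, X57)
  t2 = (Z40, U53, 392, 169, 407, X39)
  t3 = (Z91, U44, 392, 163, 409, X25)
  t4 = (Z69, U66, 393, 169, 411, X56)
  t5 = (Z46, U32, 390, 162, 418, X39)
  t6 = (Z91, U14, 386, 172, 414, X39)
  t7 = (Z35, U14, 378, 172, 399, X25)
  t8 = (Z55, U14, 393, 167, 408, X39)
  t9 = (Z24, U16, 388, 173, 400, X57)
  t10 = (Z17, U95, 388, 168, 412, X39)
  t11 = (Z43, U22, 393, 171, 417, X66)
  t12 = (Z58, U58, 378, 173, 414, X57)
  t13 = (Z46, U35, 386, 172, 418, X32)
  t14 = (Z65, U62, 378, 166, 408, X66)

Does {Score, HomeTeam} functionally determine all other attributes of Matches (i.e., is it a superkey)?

Yes

All 14 rows have distinct {Score, HomeTeam} values, so {Score, HomeTeam} → (all attributes) holds and {Score, HomeTeam} is a superkey.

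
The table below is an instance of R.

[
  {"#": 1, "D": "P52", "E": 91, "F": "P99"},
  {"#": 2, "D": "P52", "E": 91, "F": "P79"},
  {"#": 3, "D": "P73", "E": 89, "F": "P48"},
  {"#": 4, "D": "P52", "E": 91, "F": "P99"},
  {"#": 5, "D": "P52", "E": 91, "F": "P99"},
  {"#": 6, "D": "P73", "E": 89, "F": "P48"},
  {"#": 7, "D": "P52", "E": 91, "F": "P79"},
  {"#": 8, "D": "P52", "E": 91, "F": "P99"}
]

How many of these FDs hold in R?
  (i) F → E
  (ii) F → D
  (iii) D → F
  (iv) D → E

3

(i) F → E: every LHS value maps to a single RHS value — holds.
(ii) F → D: every LHS value maps to a single RHS value — holds.
(iii) D → F: D=P52: rows 1, 2, 4, 5, 7, 8 → F takes values {P99, P79} — violation — fails.
(iv) D → E: every LHS value maps to a single RHS value — holds.
3 of the 4 dependencies hold.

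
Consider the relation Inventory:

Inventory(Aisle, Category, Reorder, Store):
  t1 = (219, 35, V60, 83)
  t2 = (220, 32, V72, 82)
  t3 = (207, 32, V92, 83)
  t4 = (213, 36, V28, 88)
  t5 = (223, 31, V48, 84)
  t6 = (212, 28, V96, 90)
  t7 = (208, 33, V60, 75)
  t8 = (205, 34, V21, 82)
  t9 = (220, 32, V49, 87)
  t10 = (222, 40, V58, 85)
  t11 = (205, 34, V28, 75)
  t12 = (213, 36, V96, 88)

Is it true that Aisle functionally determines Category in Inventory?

Aisle=219: row 1 → Category = 35 ✓
Aisle=220: rows 2, 9 → Category = 32, 32 ✓
Aisle=207: row 3 → Category = 32 ✓
Aisle=213: rows 4, 12 → Category = 36, 36 ✓
Aisle=223: row 5 → Category = 31 ✓
Aisle=212: row 6 → Category = 28 ✓
Aisle=208: row 7 → Category = 33 ✓
Aisle=205: rows 8, 11 → Category = 34, 34 ✓
Aisle=222: row 10 → Category = 40 ✓
Every Aisle value is associated with a single Category value, so Aisle -> Category holds.

Yes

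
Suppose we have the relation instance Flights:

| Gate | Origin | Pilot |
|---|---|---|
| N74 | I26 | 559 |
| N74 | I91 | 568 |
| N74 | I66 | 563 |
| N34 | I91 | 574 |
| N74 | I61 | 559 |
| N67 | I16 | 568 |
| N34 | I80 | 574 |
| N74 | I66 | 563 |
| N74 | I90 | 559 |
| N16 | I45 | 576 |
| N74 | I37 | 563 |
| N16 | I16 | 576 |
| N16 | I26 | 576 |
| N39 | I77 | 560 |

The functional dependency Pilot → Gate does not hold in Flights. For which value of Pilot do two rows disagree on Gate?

568

Pilot=559: 3 rows → Gate = N74, N74, N74 ✓
Pilot=568: 2 rows → Gate takes values {N74, N67} — violation
Pilot=563: 3 rows → Gate = N74, N74, N74 ✓
Pilot=574: 2 rows → Gate = N34, N34 ✓
Pilot=576: 3 rows → Gate = N16, N16, N16 ✓
Pilot=560: 1 row → Gate = N39 ✓
The only Pilot value with inconsistent Gate is Pilot=568.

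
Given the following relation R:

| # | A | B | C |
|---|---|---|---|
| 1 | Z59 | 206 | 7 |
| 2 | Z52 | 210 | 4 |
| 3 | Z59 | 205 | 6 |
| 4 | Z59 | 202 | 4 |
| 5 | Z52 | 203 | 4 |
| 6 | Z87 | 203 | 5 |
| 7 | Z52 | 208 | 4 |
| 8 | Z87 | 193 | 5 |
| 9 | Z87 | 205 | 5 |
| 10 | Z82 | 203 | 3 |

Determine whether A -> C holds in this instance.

A=Z59: rows 1, 3, 4 → C takes values {7, 6, 4} — violation
A=Z52: rows 2, 5, 7 → C = 4, 4, 4 ✓
A=Z87: rows 6, 8, 9 → C = 5, 5, 5 ✓
A=Z82: row 10 → C = 3 ✓
Two rows agree on A but differ on C, so A -> C does not hold.

No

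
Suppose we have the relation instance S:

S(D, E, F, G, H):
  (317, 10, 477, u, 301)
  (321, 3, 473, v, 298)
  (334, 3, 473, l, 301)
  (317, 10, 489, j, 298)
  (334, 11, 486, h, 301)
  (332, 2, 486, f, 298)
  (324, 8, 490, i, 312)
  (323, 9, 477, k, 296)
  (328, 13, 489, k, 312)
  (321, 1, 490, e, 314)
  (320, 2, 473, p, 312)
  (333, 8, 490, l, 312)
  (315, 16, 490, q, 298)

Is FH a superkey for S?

No

Two distinct rows share (F=490, H=312), so FH does not determine every attribute — not a superkey.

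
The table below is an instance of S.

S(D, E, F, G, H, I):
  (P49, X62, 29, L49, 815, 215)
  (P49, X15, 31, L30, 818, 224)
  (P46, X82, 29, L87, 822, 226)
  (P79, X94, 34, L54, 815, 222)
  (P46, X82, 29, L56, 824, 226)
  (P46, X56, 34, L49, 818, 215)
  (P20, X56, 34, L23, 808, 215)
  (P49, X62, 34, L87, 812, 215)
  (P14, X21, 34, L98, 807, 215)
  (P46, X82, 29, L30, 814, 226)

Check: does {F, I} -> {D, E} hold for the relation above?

(F=29, I=215): 1 row → {D,E} = (P49, X62) ✓
(F=31, I=224): 1 row → {D,E} = (P49, X15) ✓
(F=29, I=226): 3 rows → {D,E} = (P46, X82), (P46, X82), (P46, X82) ✓
(F=34, I=222): 1 row → {D,E} = (P79, X94) ✓
(F=34, I=215): 4 rows → {D,E} takes values {(P46, X56), (P20, X56), (P49, X62), (P14, X21)} — violation
Two rows agree on {F, I} but differ on {D, E}, so {F, I} -> {D, E} does not hold.

No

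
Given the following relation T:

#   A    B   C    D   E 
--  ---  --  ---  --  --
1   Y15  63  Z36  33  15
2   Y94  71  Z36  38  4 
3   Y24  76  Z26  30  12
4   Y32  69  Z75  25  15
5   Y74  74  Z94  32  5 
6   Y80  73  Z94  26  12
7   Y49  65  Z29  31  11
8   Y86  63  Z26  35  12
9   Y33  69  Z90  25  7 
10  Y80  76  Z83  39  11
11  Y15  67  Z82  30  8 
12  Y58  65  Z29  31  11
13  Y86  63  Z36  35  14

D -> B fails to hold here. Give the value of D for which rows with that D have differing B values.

D=33: row 1 → B = 63 ✓
D=38: row 2 → B = 71 ✓
D=30: rows 3, 11 → B takes values {76, 67} — violation
D=25: rows 4, 9 → B = 69, 69 ✓
D=32: row 5 → B = 74 ✓
D=26: row 6 → B = 73 ✓
D=31: rows 7, 12 → B = 65, 65 ✓
D=35: rows 8, 13 → B = 63, 63 ✓
D=39: row 10 → B = 76 ✓
The only D value with inconsistent B is D=30.

30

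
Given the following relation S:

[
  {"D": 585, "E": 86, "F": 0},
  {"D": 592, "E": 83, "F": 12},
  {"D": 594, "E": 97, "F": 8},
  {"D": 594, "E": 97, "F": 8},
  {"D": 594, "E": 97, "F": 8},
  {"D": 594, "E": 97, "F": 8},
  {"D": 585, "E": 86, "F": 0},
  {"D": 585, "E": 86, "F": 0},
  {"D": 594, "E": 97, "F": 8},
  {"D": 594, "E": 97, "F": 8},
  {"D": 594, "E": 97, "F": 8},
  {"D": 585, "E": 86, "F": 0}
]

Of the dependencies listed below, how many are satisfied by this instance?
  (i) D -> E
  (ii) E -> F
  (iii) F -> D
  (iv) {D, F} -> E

4

(i) D -> E: every LHS value maps to a single RHS value — holds.
(ii) E -> F: every LHS value maps to a single RHS value — holds.
(iii) F -> D: every LHS value maps to a single RHS value — holds.
(iv) {D, F} -> E: every LHS value maps to a single RHS value — holds.
4 of the 4 dependencies hold.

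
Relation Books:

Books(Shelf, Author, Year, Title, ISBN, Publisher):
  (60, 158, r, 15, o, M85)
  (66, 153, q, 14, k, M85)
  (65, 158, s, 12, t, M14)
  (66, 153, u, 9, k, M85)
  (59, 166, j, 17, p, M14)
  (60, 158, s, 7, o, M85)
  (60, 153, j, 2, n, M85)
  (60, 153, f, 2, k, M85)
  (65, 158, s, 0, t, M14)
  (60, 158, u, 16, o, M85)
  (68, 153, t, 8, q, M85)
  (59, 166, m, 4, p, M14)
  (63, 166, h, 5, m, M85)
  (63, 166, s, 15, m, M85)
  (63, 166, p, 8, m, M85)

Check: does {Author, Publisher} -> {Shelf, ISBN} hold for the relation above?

(Author=158, Publisher=M85): 3 rows → {Shelf,ISBN} = (60, o), (60, o), (60, o) ✓
(Author=153, Publisher=M85): 5 rows → {Shelf,ISBN} takes values {(66, k), (60, n), (60, k), (68, q)} — violation
(Author=158, Publisher=M14): 2 rows → {Shelf,ISBN} = (65, t), (65, t) ✓
(Author=166, Publisher=M14): 2 rows → {Shelf,ISBN} = (59, p), (59, p) ✓
(Author=166, Publisher=M85): 3 rows → {Shelf,ISBN} = (63, m), (63, m), (63, m) ✓
Two rows agree on {Author, Publisher} but differ on {Shelf, ISBN}, so {Author, Publisher} -> {Shelf, ISBN} does not hold.

No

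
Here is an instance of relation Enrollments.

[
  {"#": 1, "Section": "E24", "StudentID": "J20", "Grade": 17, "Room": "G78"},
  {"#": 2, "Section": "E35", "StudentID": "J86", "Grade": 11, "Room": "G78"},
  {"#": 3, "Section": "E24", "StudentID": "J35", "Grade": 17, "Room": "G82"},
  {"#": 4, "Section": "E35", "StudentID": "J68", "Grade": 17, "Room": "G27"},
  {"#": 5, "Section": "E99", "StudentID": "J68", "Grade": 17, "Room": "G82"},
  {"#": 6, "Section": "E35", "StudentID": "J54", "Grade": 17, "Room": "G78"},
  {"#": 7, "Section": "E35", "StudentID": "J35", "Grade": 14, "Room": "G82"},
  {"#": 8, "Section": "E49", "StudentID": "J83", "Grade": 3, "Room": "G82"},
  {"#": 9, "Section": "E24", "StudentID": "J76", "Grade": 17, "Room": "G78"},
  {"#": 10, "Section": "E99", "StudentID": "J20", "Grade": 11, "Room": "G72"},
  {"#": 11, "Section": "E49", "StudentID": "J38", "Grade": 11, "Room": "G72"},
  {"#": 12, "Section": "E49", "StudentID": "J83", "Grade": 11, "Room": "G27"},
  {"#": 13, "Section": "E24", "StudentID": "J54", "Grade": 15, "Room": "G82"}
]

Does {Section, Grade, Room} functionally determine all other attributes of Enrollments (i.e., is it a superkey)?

No

Rows 1 and 9 have the same {Section, Grade, Room} value (Section=E24, Grade=17, Room=G78) but are distinct tuples, so {Section, Grade, Room} does not determine every attribute — not a superkey.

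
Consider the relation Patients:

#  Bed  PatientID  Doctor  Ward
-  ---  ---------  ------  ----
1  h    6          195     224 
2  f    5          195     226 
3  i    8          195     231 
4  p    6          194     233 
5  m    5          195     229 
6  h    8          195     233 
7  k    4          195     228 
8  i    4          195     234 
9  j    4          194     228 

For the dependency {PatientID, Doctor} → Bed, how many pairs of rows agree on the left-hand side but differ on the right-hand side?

(PatientID=5, Doctor=195): violating pairs (2,5) — 1 pair.
(PatientID=8, Doctor=195): violating pairs (3,6) — 1 pair.
(PatientID=4, Doctor=195): violating pairs (7,8) — 1 pair.

3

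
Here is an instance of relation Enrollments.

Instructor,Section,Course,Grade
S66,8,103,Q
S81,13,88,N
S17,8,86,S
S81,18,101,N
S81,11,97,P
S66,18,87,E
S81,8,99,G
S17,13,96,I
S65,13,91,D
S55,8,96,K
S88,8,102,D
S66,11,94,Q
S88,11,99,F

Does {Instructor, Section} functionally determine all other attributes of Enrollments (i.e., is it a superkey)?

Yes

All 13 rows have distinct {Instructor, Section} values, so {Instructor, Section} → (all attributes) holds and {Instructor, Section} is a superkey.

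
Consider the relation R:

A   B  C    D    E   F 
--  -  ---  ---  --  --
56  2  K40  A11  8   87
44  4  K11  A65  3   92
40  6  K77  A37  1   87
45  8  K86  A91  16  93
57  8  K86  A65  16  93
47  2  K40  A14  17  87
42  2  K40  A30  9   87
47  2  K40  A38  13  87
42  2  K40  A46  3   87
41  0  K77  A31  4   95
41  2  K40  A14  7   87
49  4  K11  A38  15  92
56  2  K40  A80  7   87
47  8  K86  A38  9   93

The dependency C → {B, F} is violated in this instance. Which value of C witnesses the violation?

C=K40: 7 rows → {B,F} = (2, 87), (2, 87), (2, 87), (2, 87), (2, 87), (2, 87), (2, 87) ✓
C=K11: 2 rows → {B,F} = (4, 92), (4, 92) ✓
C=K77: 2 rows → {B,F} takes values {(6, 87), (0, 95)} — violation
C=K86: 3 rows → {B,F} = (8, 93), (8, 93), (8, 93) ✓
The only C value with inconsistent RHS is C=K77.

K77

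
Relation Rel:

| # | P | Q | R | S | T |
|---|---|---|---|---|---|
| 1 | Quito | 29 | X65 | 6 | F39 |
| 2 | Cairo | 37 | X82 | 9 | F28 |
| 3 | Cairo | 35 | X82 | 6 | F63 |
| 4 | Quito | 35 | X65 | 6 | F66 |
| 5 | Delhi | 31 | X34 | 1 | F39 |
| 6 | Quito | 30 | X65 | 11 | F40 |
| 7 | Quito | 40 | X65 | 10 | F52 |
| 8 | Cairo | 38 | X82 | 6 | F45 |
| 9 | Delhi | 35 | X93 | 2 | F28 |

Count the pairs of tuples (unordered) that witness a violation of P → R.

P=Quito: all 4 rows agree on R — 0 pairs.
P=Cairo: all 3 rows agree on R — 0 pairs.
P=Delhi: violating pairs (5,9) — 1 pair.

1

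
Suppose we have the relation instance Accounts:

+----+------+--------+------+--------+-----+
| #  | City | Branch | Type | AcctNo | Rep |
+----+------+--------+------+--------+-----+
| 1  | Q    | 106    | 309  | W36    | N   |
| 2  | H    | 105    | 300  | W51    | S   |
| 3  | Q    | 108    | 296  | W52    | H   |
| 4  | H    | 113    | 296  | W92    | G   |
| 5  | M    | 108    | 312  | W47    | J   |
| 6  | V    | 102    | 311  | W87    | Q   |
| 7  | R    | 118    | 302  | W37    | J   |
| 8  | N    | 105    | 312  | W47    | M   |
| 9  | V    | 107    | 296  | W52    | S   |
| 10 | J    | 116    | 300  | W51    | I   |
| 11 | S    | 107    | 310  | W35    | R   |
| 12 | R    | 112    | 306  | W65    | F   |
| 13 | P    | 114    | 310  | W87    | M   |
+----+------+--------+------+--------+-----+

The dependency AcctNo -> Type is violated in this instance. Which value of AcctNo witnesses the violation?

AcctNo=W36: row 1 → Type = 309 ✓
AcctNo=W51: rows 2, 10 → Type = 300, 300 ✓
AcctNo=W52: rows 3, 9 → Type = 296, 296 ✓
AcctNo=W92: row 4 → Type = 296 ✓
AcctNo=W47: rows 5, 8 → Type = 312, 312 ✓
AcctNo=W87: rows 6, 13 → Type takes values {311, 310} — violation
AcctNo=W37: row 7 → Type = 302 ✓
AcctNo=W35: row 11 → Type = 310 ✓
AcctNo=W65: row 12 → Type = 306 ✓
The only AcctNo value with inconsistent Type is AcctNo=W87.

W87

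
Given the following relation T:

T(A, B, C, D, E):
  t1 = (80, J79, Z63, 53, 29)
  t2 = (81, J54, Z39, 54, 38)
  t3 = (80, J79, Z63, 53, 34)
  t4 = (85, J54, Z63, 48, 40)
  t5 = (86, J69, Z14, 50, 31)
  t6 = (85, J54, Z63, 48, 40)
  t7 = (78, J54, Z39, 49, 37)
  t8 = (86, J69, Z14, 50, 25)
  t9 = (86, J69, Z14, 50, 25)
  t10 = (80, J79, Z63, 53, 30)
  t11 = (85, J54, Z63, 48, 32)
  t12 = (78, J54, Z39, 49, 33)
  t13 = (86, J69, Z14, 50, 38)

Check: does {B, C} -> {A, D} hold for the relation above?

(B=J79, C=Z63): rows 1, 3, 10 → {A,D} = (80, 53), (80, 53), (80, 53) ✓
(B=J54, C=Z39): rows 2, 7, 12 → {A,D} takes values {(81, 54), (78, 49)} — violation
(B=J54, C=Z63): rows 4, 6, 11 → {A,D} = (85, 48), (85, 48), (85, 48) ✓
(B=J69, C=Z14): rows 5, 8, 9, 13 → {A,D} = (86, 50), (86, 50), (86, 50), (86, 50) ✓
Two rows agree on {B, C} but differ on {A, D}, so {B, C} -> {A, D} does not hold.

No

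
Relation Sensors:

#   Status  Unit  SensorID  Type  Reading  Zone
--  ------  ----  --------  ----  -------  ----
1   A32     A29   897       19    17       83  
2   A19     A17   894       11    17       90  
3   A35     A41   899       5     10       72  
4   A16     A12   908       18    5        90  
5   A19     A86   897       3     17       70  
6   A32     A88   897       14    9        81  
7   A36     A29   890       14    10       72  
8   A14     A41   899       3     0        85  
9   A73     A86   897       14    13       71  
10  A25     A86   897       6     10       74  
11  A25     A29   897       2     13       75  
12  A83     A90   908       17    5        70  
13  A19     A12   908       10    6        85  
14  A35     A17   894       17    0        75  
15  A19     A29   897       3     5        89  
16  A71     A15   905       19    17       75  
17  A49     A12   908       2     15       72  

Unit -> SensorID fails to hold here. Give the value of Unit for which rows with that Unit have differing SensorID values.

A29

Unit=A29: rows 1, 7, 11, 15 → SensorID takes values {897, 890} — violation
Unit=A17: rows 2, 14 → SensorID = 894, 894 ✓
Unit=A41: rows 3, 8 → SensorID = 899, 899 ✓
Unit=A12: rows 4, 13, 17 → SensorID = 908, 908, 908 ✓
Unit=A86: rows 5, 9, 10 → SensorID = 897, 897, 897 ✓
Unit=A88: row 6 → SensorID = 897 ✓
Unit=A90: row 12 → SensorID = 908 ✓
Unit=A15: row 16 → SensorID = 905 ✓
The only Unit value with inconsistent SensorID is Unit=A29.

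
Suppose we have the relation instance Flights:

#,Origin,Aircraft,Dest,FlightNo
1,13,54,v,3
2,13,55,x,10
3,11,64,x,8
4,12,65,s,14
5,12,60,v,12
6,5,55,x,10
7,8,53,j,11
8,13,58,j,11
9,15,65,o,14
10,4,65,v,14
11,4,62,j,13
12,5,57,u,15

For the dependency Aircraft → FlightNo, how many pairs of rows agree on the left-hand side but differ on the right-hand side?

Aircraft=55: all 2 rows agree on FlightNo — 0 pairs.
Aircraft=65: all 3 rows agree on FlightNo — 0 pairs.

0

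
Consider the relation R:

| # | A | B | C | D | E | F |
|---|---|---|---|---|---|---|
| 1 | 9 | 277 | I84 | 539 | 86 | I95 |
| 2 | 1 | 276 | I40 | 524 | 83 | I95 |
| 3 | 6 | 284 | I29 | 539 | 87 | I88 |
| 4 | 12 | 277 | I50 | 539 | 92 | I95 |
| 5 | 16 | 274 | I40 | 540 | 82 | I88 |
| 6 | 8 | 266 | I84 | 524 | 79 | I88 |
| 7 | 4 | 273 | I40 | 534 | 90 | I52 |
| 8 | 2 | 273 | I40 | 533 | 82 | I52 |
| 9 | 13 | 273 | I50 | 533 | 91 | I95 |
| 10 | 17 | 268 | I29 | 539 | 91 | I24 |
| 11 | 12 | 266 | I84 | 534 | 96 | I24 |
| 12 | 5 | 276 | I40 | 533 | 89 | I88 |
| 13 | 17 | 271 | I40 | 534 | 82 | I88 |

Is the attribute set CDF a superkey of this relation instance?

Yes

All 13 rows have distinct CDF values, so CDF → (all attributes) holds and CDF is a superkey.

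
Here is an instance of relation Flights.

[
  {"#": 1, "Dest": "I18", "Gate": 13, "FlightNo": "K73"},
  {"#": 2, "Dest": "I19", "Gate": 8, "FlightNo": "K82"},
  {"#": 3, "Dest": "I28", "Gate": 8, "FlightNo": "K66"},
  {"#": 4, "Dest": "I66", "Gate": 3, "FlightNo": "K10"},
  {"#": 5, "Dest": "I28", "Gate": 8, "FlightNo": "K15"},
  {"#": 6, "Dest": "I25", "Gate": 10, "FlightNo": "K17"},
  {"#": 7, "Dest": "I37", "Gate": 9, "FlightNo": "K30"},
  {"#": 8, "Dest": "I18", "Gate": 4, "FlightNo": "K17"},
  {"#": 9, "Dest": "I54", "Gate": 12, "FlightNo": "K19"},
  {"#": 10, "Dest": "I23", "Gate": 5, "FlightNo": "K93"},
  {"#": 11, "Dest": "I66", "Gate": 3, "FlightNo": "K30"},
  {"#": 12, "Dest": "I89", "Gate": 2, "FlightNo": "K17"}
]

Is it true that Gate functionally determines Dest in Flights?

Gate=13: row 1 → Dest = I18 ✓
Gate=8: rows 2, 3, 5 → Dest takes values {I19, I28} — violation
Gate=3: rows 4, 11 → Dest = I66, I66 ✓
Gate=10: row 6 → Dest = I25 ✓
Gate=9: row 7 → Dest = I37 ✓
Gate=4: row 8 → Dest = I18 ✓
Gate=12: row 9 → Dest = I54 ✓
Gate=5: row 10 → Dest = I23 ✓
Gate=2: row 12 → Dest = I89 ✓
Two rows agree on Gate but differ on Dest, so Gate → Dest does not hold.

No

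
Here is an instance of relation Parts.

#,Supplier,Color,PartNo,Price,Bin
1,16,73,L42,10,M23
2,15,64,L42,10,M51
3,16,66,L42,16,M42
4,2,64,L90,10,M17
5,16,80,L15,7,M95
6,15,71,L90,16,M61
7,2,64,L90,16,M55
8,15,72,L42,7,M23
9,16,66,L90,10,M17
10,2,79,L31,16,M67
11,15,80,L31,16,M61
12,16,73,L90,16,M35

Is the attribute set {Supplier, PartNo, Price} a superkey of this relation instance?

Yes

All 12 rows have distinct {Supplier, PartNo, Price} values, so {Supplier, PartNo, Price} → (all attributes) holds and {Supplier, PartNo, Price} is a superkey.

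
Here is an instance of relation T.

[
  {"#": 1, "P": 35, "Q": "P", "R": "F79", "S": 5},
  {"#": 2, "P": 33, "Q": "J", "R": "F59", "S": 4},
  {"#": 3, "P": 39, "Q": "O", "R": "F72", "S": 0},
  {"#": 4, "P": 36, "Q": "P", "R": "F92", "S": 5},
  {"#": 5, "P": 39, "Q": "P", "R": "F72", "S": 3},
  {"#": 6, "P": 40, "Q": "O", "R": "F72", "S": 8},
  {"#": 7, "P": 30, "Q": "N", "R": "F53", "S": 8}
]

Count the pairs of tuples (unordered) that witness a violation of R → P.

R=F72: violating pairs (3,6), (5,6) — 2 pairs.

2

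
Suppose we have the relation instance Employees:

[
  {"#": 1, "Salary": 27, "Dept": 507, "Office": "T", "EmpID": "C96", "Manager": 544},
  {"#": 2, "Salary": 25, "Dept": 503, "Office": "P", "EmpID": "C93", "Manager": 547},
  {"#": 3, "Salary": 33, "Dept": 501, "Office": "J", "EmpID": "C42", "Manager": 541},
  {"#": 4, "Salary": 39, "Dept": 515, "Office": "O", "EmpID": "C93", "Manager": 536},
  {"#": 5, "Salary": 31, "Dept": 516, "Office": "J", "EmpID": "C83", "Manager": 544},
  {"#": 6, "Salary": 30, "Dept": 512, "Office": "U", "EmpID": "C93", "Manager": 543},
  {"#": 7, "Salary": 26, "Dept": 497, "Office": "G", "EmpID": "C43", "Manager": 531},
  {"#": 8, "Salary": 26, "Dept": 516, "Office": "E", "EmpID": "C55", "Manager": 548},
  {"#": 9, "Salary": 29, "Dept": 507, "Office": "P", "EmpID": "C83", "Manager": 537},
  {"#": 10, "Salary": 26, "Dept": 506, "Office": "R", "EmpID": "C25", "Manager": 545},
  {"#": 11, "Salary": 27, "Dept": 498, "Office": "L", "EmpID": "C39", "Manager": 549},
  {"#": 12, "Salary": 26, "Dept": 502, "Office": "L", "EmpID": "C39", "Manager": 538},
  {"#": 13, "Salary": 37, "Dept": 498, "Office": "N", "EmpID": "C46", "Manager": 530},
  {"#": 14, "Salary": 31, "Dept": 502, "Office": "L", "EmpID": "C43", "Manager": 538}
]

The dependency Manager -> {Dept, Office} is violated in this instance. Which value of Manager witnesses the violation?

544

Manager=544: rows 1, 5 → {Dept,Office} takes values {(507, T), (516, J)} — violation
Manager=547: row 2 → {Dept,Office} = (503, P) ✓
Manager=541: row 3 → {Dept,Office} = (501, J) ✓
Manager=536: row 4 → {Dept,Office} = (515, O) ✓
Manager=543: row 6 → {Dept,Office} = (512, U) ✓
Manager=531: row 7 → {Dept,Office} = (497, G) ✓
Manager=548: row 8 → {Dept,Office} = (516, E) ✓
Manager=537: row 9 → {Dept,Office} = (507, P) ✓
Manager=545: row 10 → {Dept,Office} = (506, R) ✓
Manager=549: row 11 → {Dept,Office} = (498, L) ✓
Manager=538: rows 12, 14 → {Dept,Office} = (502, L), (502, L) ✓
Manager=530: row 13 → {Dept,Office} = (498, N) ✓
The only Manager value with inconsistent RHS is Manager=544.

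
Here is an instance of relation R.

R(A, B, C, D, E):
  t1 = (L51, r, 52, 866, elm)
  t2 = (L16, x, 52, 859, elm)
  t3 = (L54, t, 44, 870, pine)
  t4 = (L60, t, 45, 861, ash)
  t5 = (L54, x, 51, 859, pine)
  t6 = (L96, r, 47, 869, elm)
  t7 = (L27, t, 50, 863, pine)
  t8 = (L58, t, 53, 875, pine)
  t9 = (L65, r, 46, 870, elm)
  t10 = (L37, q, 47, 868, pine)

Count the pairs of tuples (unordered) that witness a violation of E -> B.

10

E=elm: violating pairs (1,2), (2,6), (2,9) — 3 pairs.
E=pine: violating pairs (3,5), (3,10), (5,7), (5,8), (5,10), (7,10), (8,10) — 7 pairs.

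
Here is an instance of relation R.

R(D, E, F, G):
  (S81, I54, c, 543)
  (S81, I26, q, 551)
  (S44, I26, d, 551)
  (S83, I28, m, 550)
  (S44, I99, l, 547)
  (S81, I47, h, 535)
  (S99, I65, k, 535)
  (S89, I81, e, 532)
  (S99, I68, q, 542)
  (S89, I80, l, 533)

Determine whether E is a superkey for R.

Two distinct rows share E=I26, so E does not determine every attribute — not a superkey.

No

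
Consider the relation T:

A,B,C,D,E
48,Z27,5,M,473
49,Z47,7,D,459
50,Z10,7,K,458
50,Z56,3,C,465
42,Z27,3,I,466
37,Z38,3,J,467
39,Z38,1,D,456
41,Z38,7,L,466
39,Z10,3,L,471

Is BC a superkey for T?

All 9 rows have distinct BC values, so BC → (all attributes) holds and BC is a superkey.

Yes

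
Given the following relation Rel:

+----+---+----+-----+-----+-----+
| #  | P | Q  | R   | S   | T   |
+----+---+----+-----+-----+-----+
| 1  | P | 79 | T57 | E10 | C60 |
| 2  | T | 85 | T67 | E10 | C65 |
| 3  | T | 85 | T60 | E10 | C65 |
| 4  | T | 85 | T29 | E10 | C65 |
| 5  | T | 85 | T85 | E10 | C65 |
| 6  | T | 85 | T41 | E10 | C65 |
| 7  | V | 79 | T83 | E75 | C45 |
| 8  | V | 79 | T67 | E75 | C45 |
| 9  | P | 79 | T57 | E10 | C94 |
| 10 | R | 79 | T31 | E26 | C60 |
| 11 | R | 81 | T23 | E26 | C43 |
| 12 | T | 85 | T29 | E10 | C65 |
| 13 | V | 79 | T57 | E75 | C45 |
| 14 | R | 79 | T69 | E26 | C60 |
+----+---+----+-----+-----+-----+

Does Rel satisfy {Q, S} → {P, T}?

No

(Q=79, S=E10): rows 1, 9 → {P,T} takes values {(P, C60), (P, C94)} — violation
(Q=85, S=E10): rows 2, 3, 4, 5, 6, 12 → {P,T} = (T, C65), (T, C65), (T, C65), (T, C65), (T, C65), (T, C65) ✓
(Q=79, S=E75): rows 7, 8, 13 → {P,T} = (V, C45), (V, C45), (V, C45) ✓
(Q=79, S=E26): rows 10, 14 → {P,T} = (R, C60), (R, C60) ✓
(Q=81, S=E26): row 11 → {P,T} = (R, C43) ✓
Two rows agree on {Q, S} but differ on {P, T}, so {Q, S} → {P, T} does not hold.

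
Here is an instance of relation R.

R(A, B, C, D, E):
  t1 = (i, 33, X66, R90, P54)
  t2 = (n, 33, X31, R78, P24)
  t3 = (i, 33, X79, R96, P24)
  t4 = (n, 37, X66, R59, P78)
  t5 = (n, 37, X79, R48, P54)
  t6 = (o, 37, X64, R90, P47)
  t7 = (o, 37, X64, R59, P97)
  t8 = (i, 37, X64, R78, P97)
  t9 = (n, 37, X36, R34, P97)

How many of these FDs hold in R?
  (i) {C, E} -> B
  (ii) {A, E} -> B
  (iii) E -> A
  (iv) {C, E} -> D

2

(i) {C, E} -> B: every LHS value maps to a single RHS value — holds.
(ii) {A, E} -> B: every LHS value maps to a single RHS value — holds.
(iii) E -> A: E=P54: rows 1, 5 → A takes values {i, n} — violation; E=P24: rows 2, 3 → A takes values {n, i} — violation; E=P97: rows 7, 8, 9 → A takes values {o, i, n} — violation — fails.
(iv) {C, E} -> D: (C=X64, E=P97): rows 7, 8 → D takes values {R59, R78} — violation — fails.
2 of the 4 dependencies hold.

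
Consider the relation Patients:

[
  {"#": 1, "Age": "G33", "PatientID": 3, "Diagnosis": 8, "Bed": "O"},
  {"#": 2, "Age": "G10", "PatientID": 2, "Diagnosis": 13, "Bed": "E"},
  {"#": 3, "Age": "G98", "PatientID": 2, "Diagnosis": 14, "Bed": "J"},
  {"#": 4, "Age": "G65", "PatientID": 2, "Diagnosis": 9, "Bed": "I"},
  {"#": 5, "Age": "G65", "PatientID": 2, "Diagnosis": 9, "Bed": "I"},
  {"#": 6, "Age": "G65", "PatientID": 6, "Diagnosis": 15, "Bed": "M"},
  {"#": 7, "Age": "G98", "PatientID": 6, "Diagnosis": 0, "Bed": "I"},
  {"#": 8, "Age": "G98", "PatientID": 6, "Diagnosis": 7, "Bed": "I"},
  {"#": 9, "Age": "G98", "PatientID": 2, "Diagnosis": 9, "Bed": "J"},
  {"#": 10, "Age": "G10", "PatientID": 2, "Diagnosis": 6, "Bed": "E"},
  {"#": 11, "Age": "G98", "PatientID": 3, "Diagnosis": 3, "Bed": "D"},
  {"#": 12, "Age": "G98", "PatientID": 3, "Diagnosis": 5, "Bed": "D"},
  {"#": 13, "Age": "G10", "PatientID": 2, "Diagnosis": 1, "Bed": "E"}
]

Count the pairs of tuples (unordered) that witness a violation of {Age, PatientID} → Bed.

0

(Age=G10, PatientID=2): all 3 rows agree on Bed — 0 pairs.
(Age=G98, PatientID=2): all 2 rows agree on Bed — 0 pairs.
(Age=G65, PatientID=2): all 2 rows agree on Bed — 0 pairs.
(Age=G98, PatientID=6): all 2 rows agree on Bed — 0 pairs.
(Age=G98, PatientID=3): all 2 rows agree on Bed — 0 pairs.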